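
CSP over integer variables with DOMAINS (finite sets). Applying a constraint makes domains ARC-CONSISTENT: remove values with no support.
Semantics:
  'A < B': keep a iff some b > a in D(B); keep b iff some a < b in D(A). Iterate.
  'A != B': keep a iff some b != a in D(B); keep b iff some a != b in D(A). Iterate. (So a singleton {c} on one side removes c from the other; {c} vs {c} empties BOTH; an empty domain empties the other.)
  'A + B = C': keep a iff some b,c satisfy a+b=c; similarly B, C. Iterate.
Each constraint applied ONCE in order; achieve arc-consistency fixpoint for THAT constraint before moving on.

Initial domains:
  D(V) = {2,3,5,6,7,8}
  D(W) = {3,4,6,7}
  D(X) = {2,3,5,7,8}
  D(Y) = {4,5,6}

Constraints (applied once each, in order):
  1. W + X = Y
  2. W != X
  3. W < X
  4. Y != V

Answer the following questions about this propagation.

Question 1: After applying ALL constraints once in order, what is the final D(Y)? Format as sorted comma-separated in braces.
Constraint 1 (W + X = Y) on D(W)={3,4,6,7} D(X)={2,3,5,7,8} D(Y)={4,5,6}: W {3,4,6,7}->{3,4}; X {2,3,5,7,8}->{2,3}; Y {4,5,6}->{5,6}
Constraint 2 (W != X) on D(W)={3,4} D(X)={2,3}: no change
Constraint 3 (W < X) on D(W)={3,4} D(X)={2,3}: W {3,4}->{}; X {2,3}->{}
Constraint 4 (Y != V) on D(Y)={5,6} D(V)={2,3,5,6,7,8}: no change
So after all 4 constraints: D(Y) = {5,6}

Answer: {5,6}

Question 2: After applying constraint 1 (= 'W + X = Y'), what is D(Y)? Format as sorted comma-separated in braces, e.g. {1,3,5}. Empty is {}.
Answer: {5,6}

Derivation:
Constraint 1 (W + X = Y) on D(W)={3,4,6,7} D(X)={2,3,5,7,8} D(Y)={4,5,6}: W {3,4,6,7}->{3,4}; X {2,3,5,7,8}->{2,3}; Y {4,5,6}->{5,6}
So after constraint 1: D(Y) = {5,6}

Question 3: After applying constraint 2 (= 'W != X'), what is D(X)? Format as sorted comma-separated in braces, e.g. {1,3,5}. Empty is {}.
Answer: {2,3}

Derivation:
Constraint 1 (W + X = Y) on D(W)={3,4,6,7} D(X)={2,3,5,7,8} D(Y)={4,5,6}: W {3,4,6,7}->{3,4}; X {2,3,5,7,8}->{2,3}; Y {4,5,6}->{5,6}
Constraint 2 (W != X) on D(W)={3,4} D(X)={2,3}: no change
So after constraint 2: D(X) = {2,3}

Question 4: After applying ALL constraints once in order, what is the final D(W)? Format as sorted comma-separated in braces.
Answer: {}

Derivation:
Constraint 1 (W + X = Y) on D(W)={3,4,6,7} D(X)={2,3,5,7,8} D(Y)={4,5,6}: W {3,4,6,7}->{3,4}; X {2,3,5,7,8}->{2,3}; Y {4,5,6}->{5,6}
Constraint 2 (W != X) on D(W)={3,4} D(X)={2,3}: no change
Constraint 3 (W < X) on D(W)={3,4} D(X)={2,3}: W {3,4}->{}; X {2,3}->{}
Constraint 4 (Y != V) on D(Y)={5,6} D(V)={2,3,5,6,7,8}: no change
So after all 4 constraints: D(W) = {}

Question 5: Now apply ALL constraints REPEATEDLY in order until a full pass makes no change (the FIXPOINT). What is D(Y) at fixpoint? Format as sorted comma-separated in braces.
Answer: {}

Derivation:
pass 0 (initial): D(Y)={4,5,6}
pass 1: W {3,4,6,7}->{}; X {2,3,5,7,8}->{}; Y {4,5,6}->{5,6}
pass 2: V {2,3,5,6,7,8}->{}; Y {5,6}->{}
pass 3: no change
Fixpoint after 3 passes: D(Y) = {}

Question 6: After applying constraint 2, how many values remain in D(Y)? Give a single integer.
Constraint 1 (W + X = Y) on D(W)={3,4,6,7} D(X)={2,3,5,7,8} D(Y)={4,5,6}: W {3,4,6,7}->{3,4}; X {2,3,5,7,8}->{2,3}; Y {4,5,6}->{5,6}
Constraint 2 (W != X) on D(W)={3,4} D(X)={2,3}: no change
So after constraint 2: D(Y)={5,6}, size = 2

Answer: 2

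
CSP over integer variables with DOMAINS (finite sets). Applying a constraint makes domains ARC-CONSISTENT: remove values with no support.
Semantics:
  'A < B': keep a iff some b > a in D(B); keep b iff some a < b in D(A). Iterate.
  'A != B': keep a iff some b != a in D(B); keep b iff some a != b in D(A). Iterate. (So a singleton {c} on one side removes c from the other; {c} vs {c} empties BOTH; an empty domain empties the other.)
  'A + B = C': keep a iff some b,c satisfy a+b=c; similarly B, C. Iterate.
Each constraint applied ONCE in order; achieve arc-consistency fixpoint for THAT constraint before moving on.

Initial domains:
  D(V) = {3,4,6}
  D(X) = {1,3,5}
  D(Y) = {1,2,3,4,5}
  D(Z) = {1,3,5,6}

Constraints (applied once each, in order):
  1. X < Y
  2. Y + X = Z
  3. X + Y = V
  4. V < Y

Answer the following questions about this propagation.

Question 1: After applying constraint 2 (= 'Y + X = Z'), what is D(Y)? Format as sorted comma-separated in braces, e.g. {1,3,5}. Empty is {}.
Answer: {2,3,4,5}

Derivation:
Constraint 1 (X < Y) on D(X)={1,3,5} D(Y)={1,2,3,4,5}: X {1,3,5}->{1,3}; Y {1,2,3,4,5}->{2,3,4,5}
Constraint 2 (Y + X = Z) on D(Y)={2,3,4,5} D(X)={1,3} D(Z)={1,3,5,6}: Z {1,3,5,6}->{3,5,6}
So after constraint 2: D(Y) = {2,3,4,5}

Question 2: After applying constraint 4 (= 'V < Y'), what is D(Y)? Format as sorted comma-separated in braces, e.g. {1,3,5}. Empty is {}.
Constraint 1 (X < Y) on D(X)={1,3,5} D(Y)={1,2,3,4,5}: X {1,3,5}->{1,3}; Y {1,2,3,4,5}->{2,3,4,5}
Constraint 2 (Y + X = Z) on D(Y)={2,3,4,5} D(X)={1,3} D(Z)={1,3,5,6}: Z {1,3,5,6}->{3,5,6}
Constraint 3 (X + Y = V) on D(X)={1,3} D(Y)={2,3,4,5} D(V)={3,4,6}: Y {2,3,4,5}->{2,3,5}
Constraint 4 (V < Y) on D(V)={3,4,6} D(Y)={2,3,5}: V {3,4,6}->{3,4}; Y {2,3,5}->{5}
So after constraint 4: D(Y) = {5}

Answer: {5}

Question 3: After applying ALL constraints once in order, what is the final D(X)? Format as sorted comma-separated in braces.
Answer: {1,3}

Derivation:
Constraint 1 (X < Y) on D(X)={1,3,5} D(Y)={1,2,3,4,5}: X {1,3,5}->{1,3}; Y {1,2,3,4,5}->{2,3,4,5}
Constraint 2 (Y + X = Z) on D(Y)={2,3,4,5} D(X)={1,3} D(Z)={1,3,5,6}: Z {1,3,5,6}->{3,5,6}
Constraint 3 (X + Y = V) on D(X)={1,3} D(Y)={2,3,4,5} D(V)={3,4,6}: Y {2,3,4,5}->{2,3,5}
Constraint 4 (V < Y) on D(V)={3,4,6} D(Y)={2,3,5}: V {3,4,6}->{3,4}; Y {2,3,5}->{5}
So after all 4 constraints: D(X) = {1,3}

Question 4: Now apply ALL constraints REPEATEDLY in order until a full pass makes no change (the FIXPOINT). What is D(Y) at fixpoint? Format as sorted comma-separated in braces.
Answer: {}

Derivation:
pass 0 (initial): D(Y)={1,2,3,4,5}
pass 1: V {3,4,6}->{3,4}; X {1,3,5}->{1,3}; Y {1,2,3,4,5}->{5}; Z {1,3,5,6}->{3,5,6}
pass 2: V {3,4}->{}; X {1,3}->{}; Y {5}->{}; Z {3,5,6}->{6}
pass 3: Z {6}->{}
pass 4: no change
Fixpoint after 4 passes: D(Y) = {}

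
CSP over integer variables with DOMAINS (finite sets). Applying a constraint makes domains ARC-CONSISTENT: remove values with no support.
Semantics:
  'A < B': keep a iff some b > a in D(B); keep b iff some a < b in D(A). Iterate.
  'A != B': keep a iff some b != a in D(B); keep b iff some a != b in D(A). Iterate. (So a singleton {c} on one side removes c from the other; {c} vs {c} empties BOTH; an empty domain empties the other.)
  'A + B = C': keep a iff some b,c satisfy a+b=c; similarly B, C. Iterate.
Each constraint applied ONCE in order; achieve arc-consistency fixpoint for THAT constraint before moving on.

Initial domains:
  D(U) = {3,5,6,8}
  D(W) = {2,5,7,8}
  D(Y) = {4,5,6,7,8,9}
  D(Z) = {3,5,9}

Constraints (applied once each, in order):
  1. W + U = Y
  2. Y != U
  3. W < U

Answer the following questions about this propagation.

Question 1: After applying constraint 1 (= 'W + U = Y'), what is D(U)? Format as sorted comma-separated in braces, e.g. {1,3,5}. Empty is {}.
Constraint 1 (W + U = Y) on D(W)={2,5,7,8} D(U)={3,5,6,8} D(Y)={4,5,6,7,8,9}: W {2,5,7,8}->{2,5}; U {3,5,6,8}->{3,5,6}; Y {4,5,6,7,8,9}->{5,7,8}
So after constraint 1: D(U) = {3,5,6}

Answer: {3,5,6}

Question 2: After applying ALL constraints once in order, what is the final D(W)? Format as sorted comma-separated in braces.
Constraint 1 (W + U = Y) on D(W)={2,5,7,8} D(U)={3,5,6,8} D(Y)={4,5,6,7,8,9}: W {2,5,7,8}->{2,5}; U {3,5,6,8}->{3,5,6}; Y {4,5,6,7,8,9}->{5,7,8}
Constraint 2 (Y != U) on D(Y)={5,7,8} D(U)={3,5,6}: no change
Constraint 3 (W < U) on D(W)={2,5} D(U)={3,5,6}: no change
So after all 3 constraints: D(W) = {2,5}

Answer: {2,5}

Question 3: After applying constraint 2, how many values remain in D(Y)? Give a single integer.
Constraint 1 (W + U = Y) on D(W)={2,5,7,8} D(U)={3,5,6,8} D(Y)={4,5,6,7,8,9}: W {2,5,7,8}->{2,5}; U {3,5,6,8}->{3,5,6}; Y {4,5,6,7,8,9}->{5,7,8}
Constraint 2 (Y != U) on D(Y)={5,7,8} D(U)={3,5,6}: no change
So after constraint 2: D(Y)={5,7,8}, size = 3

Answer: 3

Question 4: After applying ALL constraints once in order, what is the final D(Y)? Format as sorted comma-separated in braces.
Constraint 1 (W + U = Y) on D(W)={2,5,7,8} D(U)={3,5,6,8} D(Y)={4,5,6,7,8,9}: W {2,5,7,8}->{2,5}; U {3,5,6,8}->{3,5,6}; Y {4,5,6,7,8,9}->{5,7,8}
Constraint 2 (Y != U) on D(Y)={5,7,8} D(U)={3,5,6}: no change
Constraint 3 (W < U) on D(W)={2,5} D(U)={3,5,6}: no change
So after all 3 constraints: D(Y) = {5,7,8}

Answer: {5,7,8}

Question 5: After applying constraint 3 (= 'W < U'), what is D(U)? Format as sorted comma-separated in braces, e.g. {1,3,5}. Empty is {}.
Constraint 1 (W + U = Y) on D(W)={2,5,7,8} D(U)={3,5,6,8} D(Y)={4,5,6,7,8,9}: W {2,5,7,8}->{2,5}; U {3,5,6,8}->{3,5,6}; Y {4,5,6,7,8,9}->{5,7,8}
Constraint 2 (Y != U) on D(Y)={5,7,8} D(U)={3,5,6}: no change
Constraint 3 (W < U) on D(W)={2,5} D(U)={3,5,6}: no change
So after constraint 3: D(U) = {3,5,6}

Answer: {3,5,6}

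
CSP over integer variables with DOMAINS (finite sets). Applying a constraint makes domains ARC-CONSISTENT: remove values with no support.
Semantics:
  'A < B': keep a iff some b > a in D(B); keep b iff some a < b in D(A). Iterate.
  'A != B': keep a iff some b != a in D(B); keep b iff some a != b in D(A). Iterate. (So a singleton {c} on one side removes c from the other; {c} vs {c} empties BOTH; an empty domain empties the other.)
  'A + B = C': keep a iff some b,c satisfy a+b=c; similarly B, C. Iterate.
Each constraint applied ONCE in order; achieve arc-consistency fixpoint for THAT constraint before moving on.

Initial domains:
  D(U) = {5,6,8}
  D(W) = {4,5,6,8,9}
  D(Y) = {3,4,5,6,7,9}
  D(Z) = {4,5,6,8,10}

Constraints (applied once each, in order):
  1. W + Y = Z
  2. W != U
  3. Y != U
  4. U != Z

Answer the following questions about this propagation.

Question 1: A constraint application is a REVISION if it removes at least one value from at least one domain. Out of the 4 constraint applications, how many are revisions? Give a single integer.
Answer: 1

Derivation:
Constraint 1 (W + Y = Z) on D(W)={4,5,6,8,9} D(Y)={3,4,5,6,7,9} D(Z)={4,5,6,8,10}: W {4,5,6,8,9}->{4,5,6}; Y {3,4,5,6,7,9}->{3,4,5,6}; Z {4,5,6,8,10}->{8,10} => REVISION
Constraint 2 (W != U) on D(W)={4,5,6} D(U)={5,6,8}: no change => not a revision
Constraint 3 (Y != U) on D(Y)={3,4,5,6} D(U)={5,6,8}: no change => not a revision
Constraint 4 (U != Z) on D(U)={5,6,8} D(Z)={8,10}: no change => not a revision
Total revisions = 1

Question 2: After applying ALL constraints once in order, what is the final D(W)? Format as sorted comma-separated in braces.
Constraint 1 (W + Y = Z) on D(W)={4,5,6,8,9} D(Y)={3,4,5,6,7,9} D(Z)={4,5,6,8,10}: W {4,5,6,8,9}->{4,5,6}; Y {3,4,5,6,7,9}->{3,4,5,6}; Z {4,5,6,8,10}->{8,10}
Constraint 2 (W != U) on D(W)={4,5,6} D(U)={5,6,8}: no change
Constraint 3 (Y != U) on D(Y)={3,4,5,6} D(U)={5,6,8}: no change
Constraint 4 (U != Z) on D(U)={5,6,8} D(Z)={8,10}: no change
So after all 4 constraints: D(W) = {4,5,6}

Answer: {4,5,6}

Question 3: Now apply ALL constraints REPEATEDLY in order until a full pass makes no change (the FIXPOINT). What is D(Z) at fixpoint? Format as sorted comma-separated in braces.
pass 0 (initial): D(Z)={4,5,6,8,10}
pass 1: W {4,5,6,8,9}->{4,5,6}; Y {3,4,5,6,7,9}->{3,4,5,6}; Z {4,5,6,8,10}->{8,10}
pass 2: no change
Fixpoint after 2 passes: D(Z) = {8,10}

Answer: {8,10}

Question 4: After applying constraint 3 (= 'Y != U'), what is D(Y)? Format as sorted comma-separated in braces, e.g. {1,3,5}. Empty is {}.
Constraint 1 (W + Y = Z) on D(W)={4,5,6,8,9} D(Y)={3,4,5,6,7,9} D(Z)={4,5,6,8,10}: W {4,5,6,8,9}->{4,5,6}; Y {3,4,5,6,7,9}->{3,4,5,6}; Z {4,5,6,8,10}->{8,10}
Constraint 2 (W != U) on D(W)={4,5,6} D(U)={5,6,8}: no change
Constraint 3 (Y != U) on D(Y)={3,4,5,6} D(U)={5,6,8}: no change
So after constraint 3: D(Y) = {3,4,5,6}

Answer: {3,4,5,6}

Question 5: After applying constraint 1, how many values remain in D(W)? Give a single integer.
Answer: 3

Derivation:
Constraint 1 (W + Y = Z) on D(W)={4,5,6,8,9} D(Y)={3,4,5,6,7,9} D(Z)={4,5,6,8,10}: W {4,5,6,8,9}->{4,5,6}; Y {3,4,5,6,7,9}->{3,4,5,6}; Z {4,5,6,8,10}->{8,10}
So after constraint 1: D(W)={4,5,6}, size = 3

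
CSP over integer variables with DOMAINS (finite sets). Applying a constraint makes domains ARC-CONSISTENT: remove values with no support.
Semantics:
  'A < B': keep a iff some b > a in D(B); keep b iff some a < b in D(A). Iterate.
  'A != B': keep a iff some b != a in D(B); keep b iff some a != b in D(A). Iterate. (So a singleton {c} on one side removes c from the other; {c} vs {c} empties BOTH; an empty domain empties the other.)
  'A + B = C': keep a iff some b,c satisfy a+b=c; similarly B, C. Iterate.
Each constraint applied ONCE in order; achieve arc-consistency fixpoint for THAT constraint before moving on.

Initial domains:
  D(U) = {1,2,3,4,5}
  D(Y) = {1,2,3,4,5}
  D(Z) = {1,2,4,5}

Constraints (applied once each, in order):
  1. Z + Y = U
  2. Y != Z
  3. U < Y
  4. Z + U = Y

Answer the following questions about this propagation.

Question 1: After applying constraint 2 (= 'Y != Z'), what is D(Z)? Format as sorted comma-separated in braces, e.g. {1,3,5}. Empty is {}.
Answer: {1,2,4}

Derivation:
Constraint 1 (Z + Y = U) on D(Z)={1,2,4,5} D(Y)={1,2,3,4,5} D(U)={1,2,3,4,5}: Z {1,2,4,5}->{1,2,4}; Y {1,2,3,4,5}->{1,2,3,4}; U {1,2,3,4,5}->{2,3,4,5}
Constraint 2 (Y != Z) on D(Y)={1,2,3,4} D(Z)={1,2,4}: no change
So after constraint 2: D(Z) = {1,2,4}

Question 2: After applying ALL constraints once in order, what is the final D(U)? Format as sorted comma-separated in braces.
Constraint 1 (Z + Y = U) on D(Z)={1,2,4,5} D(Y)={1,2,3,4,5} D(U)={1,2,3,4,5}: Z {1,2,4,5}->{1,2,4}; Y {1,2,3,4,5}->{1,2,3,4}; U {1,2,3,4,5}->{2,3,4,5}
Constraint 2 (Y != Z) on D(Y)={1,2,3,4} D(Z)={1,2,4}: no change
Constraint 3 (U < Y) on D(U)={2,3,4,5} D(Y)={1,2,3,4}: U {2,3,4,5}->{2,3}; Y {1,2,3,4}->{3,4}
Constraint 4 (Z + U = Y) on D(Z)={1,2,4} D(U)={2,3} D(Y)={3,4}: Z {1,2,4}->{1,2}
So after all 4 constraints: D(U) = {2,3}

Answer: {2,3}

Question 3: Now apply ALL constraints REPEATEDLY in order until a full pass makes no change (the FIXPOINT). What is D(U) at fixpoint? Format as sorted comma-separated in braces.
pass 0 (initial): D(U)={1,2,3,4,5}
pass 1: U {1,2,3,4,5}->{2,3}; Y {1,2,3,4,5}->{3,4}; Z {1,2,4,5}->{1,2}
pass 2: U {2,3}->{}; Y {3,4}->{}; Z {1,2}->{}
pass 3: no change
Fixpoint after 3 passes: D(U) = {}

Answer: {}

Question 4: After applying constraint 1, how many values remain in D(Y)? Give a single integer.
Answer: 4

Derivation:
Constraint 1 (Z + Y = U) on D(Z)={1,2,4,5} D(Y)={1,2,3,4,5} D(U)={1,2,3,4,5}: Z {1,2,4,5}->{1,2,4}; Y {1,2,3,4,5}->{1,2,3,4}; U {1,2,3,4,5}->{2,3,4,5}
So after constraint 1: D(Y)={1,2,3,4}, size = 4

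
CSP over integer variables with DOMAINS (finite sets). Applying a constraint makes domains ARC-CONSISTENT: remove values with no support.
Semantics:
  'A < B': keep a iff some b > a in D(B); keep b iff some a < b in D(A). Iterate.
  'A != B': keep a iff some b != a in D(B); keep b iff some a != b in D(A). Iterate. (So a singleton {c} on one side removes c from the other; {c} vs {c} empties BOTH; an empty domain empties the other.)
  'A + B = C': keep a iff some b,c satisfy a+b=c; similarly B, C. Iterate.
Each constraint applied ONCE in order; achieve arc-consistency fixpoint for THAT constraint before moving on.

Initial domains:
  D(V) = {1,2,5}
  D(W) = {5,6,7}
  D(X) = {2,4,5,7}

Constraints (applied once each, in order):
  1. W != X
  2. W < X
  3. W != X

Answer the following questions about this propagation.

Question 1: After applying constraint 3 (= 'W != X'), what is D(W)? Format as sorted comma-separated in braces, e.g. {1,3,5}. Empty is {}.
Answer: {5,6}

Derivation:
Constraint 1 (W != X) on D(W)={5,6,7} D(X)={2,4,5,7}: no change
Constraint 2 (W < X) on D(W)={5,6,7} D(X)={2,4,5,7}: W {5,6,7}->{5,6}; X {2,4,5,7}->{7}
Constraint 3 (W != X) on D(W)={5,6} D(X)={7}: no change
So after constraint 3: D(W) = {5,6}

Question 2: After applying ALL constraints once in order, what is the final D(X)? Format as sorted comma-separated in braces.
Answer: {7}

Derivation:
Constraint 1 (W != X) on D(W)={5,6,7} D(X)={2,4,5,7}: no change
Constraint 2 (W < X) on D(W)={5,6,7} D(X)={2,4,5,7}: W {5,6,7}->{5,6}; X {2,4,5,7}->{7}
Constraint 3 (W != X) on D(W)={5,6} D(X)={7}: no change
So after all 3 constraints: D(X) = {7}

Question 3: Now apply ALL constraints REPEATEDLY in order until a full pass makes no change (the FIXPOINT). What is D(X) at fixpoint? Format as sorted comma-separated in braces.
pass 0 (initial): D(X)={2,4,5,7}
pass 1: W {5,6,7}->{5,6}; X {2,4,5,7}->{7}
pass 2: no change
Fixpoint after 2 passes: D(X) = {7}

Answer: {7}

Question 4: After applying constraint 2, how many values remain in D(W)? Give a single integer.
Answer: 2

Derivation:
Constraint 1 (W != X) on D(W)={5,6,7} D(X)={2,4,5,7}: no change
Constraint 2 (W < X) on D(W)={5,6,7} D(X)={2,4,5,7}: W {5,6,7}->{5,6}; X {2,4,5,7}->{7}
So after constraint 2: D(W)={5,6}, size = 2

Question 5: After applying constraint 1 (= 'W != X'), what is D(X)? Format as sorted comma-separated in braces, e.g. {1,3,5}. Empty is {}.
Constraint 1 (W != X) on D(W)={5,6,7} D(X)={2,4,5,7}: no change
So after constraint 1: D(X) = {2,4,5,7}

Answer: {2,4,5,7}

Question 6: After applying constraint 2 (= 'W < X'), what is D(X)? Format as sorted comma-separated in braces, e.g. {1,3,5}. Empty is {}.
Constraint 1 (W != X) on D(W)={5,6,7} D(X)={2,4,5,7}: no change
Constraint 2 (W < X) on D(W)={5,6,7} D(X)={2,4,5,7}: W {5,6,7}->{5,6}; X {2,4,5,7}->{7}
So after constraint 2: D(X) = {7}

Answer: {7}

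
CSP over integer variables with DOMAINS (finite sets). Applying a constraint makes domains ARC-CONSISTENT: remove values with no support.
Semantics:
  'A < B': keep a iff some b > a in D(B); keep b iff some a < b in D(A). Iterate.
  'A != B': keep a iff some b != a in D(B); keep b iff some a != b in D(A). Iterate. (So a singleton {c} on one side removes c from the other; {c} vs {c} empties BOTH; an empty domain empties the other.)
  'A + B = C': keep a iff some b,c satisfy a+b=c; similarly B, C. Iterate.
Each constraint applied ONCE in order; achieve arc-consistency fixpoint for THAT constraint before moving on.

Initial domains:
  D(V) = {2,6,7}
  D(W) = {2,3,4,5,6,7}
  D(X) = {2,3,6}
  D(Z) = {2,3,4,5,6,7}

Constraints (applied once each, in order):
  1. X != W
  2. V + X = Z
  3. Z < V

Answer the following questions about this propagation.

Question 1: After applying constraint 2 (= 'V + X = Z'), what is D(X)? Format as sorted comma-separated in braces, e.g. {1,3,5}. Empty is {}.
Constraint 1 (X != W) on D(X)={2,3,6} D(W)={2,3,4,5,6,7}: no change
Constraint 2 (V + X = Z) on D(V)={2,6,7} D(X)={2,3,6} D(Z)={2,3,4,5,6,7}: V {2,6,7}->{2}; X {2,3,6}->{2,3}; Z {2,3,4,5,6,7}->{4,5}
So after constraint 2: D(X) = {2,3}

Answer: {2,3}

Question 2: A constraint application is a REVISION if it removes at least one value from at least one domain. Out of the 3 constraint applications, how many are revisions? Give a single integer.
Answer: 2

Derivation:
Constraint 1 (X != W) on D(X)={2,3,6} D(W)={2,3,4,5,6,7}: no change => not a revision
Constraint 2 (V + X = Z) on D(V)={2,6,7} D(X)={2,3,6} D(Z)={2,3,4,5,6,7}: V {2,6,7}->{2}; X {2,3,6}->{2,3}; Z {2,3,4,5,6,7}->{4,5} => REVISION
Constraint 3 (Z < V) on D(Z)={4,5} D(V)={2}: Z {4,5}->{}; V {2}->{} => REVISION
Total revisions = 2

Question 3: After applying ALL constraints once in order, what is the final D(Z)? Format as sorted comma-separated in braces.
Answer: {}

Derivation:
Constraint 1 (X != W) on D(X)={2,3,6} D(W)={2,3,4,5,6,7}: no change
Constraint 2 (V + X = Z) on D(V)={2,6,7} D(X)={2,3,6} D(Z)={2,3,4,5,6,7}: V {2,6,7}->{2}; X {2,3,6}->{2,3}; Z {2,3,4,5,6,7}->{4,5}
Constraint 3 (Z < V) on D(Z)={4,5} D(V)={2}: Z {4,5}->{}; V {2}->{}
So after all 3 constraints: D(Z) = {}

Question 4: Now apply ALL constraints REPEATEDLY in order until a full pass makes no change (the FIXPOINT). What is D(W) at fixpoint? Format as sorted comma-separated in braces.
pass 0 (initial): D(W)={2,3,4,5,6,7}
pass 1: V {2,6,7}->{}; X {2,3,6}->{2,3}; Z {2,3,4,5,6,7}->{}
pass 2: X {2,3}->{}
pass 3: W {2,3,4,5,6,7}->{}
pass 4: no change
Fixpoint after 4 passes: D(W) = {}

Answer: {}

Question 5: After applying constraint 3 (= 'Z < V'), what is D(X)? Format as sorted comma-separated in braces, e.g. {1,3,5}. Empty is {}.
Constraint 1 (X != W) on D(X)={2,3,6} D(W)={2,3,4,5,6,7}: no change
Constraint 2 (V + X = Z) on D(V)={2,6,7} D(X)={2,3,6} D(Z)={2,3,4,5,6,7}: V {2,6,7}->{2}; X {2,3,6}->{2,3}; Z {2,3,4,5,6,7}->{4,5}
Constraint 3 (Z < V) on D(Z)={4,5} D(V)={2}: Z {4,5}->{}; V {2}->{}
So after constraint 3: D(X) = {2,3}

Answer: {2,3}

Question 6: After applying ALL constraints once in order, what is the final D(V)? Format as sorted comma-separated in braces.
Constraint 1 (X != W) on D(X)={2,3,6} D(W)={2,3,4,5,6,7}: no change
Constraint 2 (V + X = Z) on D(V)={2,6,7} D(X)={2,3,6} D(Z)={2,3,4,5,6,7}: V {2,6,7}->{2}; X {2,3,6}->{2,3}; Z {2,3,4,5,6,7}->{4,5}
Constraint 3 (Z < V) on D(Z)={4,5} D(V)={2}: Z {4,5}->{}; V {2}->{}
So after all 3 constraints: D(V) = {}

Answer: {}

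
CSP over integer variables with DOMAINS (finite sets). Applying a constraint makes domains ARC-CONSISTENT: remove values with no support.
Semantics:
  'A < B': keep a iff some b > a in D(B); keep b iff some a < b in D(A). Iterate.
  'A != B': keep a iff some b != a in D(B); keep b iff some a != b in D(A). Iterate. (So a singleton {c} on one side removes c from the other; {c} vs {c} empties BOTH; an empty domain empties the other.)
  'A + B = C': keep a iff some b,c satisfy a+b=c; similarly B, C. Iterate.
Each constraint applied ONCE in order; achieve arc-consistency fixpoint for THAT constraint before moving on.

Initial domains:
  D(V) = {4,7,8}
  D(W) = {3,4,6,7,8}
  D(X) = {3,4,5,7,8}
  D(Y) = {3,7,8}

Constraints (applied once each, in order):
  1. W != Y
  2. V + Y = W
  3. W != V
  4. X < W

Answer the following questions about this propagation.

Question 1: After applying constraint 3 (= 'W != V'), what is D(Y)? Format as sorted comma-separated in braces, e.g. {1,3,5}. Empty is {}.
Constraint 1 (W != Y) on D(W)={3,4,6,7,8} D(Y)={3,7,8}: no change
Constraint 2 (V + Y = W) on D(V)={4,7,8} D(Y)={3,7,8} D(W)={3,4,6,7,8}: V {4,7,8}->{4}; Y {3,7,8}->{3}; W {3,4,6,7,8}->{7}
Constraint 3 (W != V) on D(W)={7} D(V)={4}: no change
So after constraint 3: D(Y) = {3}

Answer: {3}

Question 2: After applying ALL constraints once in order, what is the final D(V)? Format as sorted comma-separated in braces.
Constraint 1 (W != Y) on D(W)={3,4,6,7,8} D(Y)={3,7,8}: no change
Constraint 2 (V + Y = W) on D(V)={4,7,8} D(Y)={3,7,8} D(W)={3,4,6,7,8}: V {4,7,8}->{4}; Y {3,7,8}->{3}; W {3,4,6,7,8}->{7}
Constraint 3 (W != V) on D(W)={7} D(V)={4}: no change
Constraint 4 (X < W) on D(X)={3,4,5,7,8} D(W)={7}: X {3,4,5,7,8}->{3,4,5}
So after all 4 constraints: D(V) = {4}

Answer: {4}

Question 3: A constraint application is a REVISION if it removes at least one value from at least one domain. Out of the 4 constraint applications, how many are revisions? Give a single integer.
Constraint 1 (W != Y) on D(W)={3,4,6,7,8} D(Y)={3,7,8}: no change => not a revision
Constraint 2 (V + Y = W) on D(V)={4,7,8} D(Y)={3,7,8} D(W)={3,4,6,7,8}: V {4,7,8}->{4}; Y {3,7,8}->{3}; W {3,4,6,7,8}->{7} => REVISION
Constraint 3 (W != V) on D(W)={7} D(V)={4}: no change => not a revision
Constraint 4 (X < W) on D(X)={3,4,5,7,8} D(W)={7}: X {3,4,5,7,8}->{3,4,5} => REVISION
Total revisions = 2

Answer: 2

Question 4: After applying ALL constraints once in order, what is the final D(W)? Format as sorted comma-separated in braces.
Constraint 1 (W != Y) on D(W)={3,4,6,7,8} D(Y)={3,7,8}: no change
Constraint 2 (V + Y = W) on D(V)={4,7,8} D(Y)={3,7,8} D(W)={3,4,6,7,8}: V {4,7,8}->{4}; Y {3,7,8}->{3}; W {3,4,6,7,8}->{7}
Constraint 3 (W != V) on D(W)={7} D(V)={4}: no change
Constraint 4 (X < W) on D(X)={3,4,5,7,8} D(W)={7}: X {3,4,5,7,8}->{3,4,5}
So after all 4 constraints: D(W) = {7}

Answer: {7}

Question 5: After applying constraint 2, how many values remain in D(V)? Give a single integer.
Constraint 1 (W != Y) on D(W)={3,4,6,7,8} D(Y)={3,7,8}: no change
Constraint 2 (V + Y = W) on D(V)={4,7,8} D(Y)={3,7,8} D(W)={3,4,6,7,8}: V {4,7,8}->{4}; Y {3,7,8}->{3}; W {3,4,6,7,8}->{7}
So after constraint 2: D(V)={4}, size = 1

Answer: 1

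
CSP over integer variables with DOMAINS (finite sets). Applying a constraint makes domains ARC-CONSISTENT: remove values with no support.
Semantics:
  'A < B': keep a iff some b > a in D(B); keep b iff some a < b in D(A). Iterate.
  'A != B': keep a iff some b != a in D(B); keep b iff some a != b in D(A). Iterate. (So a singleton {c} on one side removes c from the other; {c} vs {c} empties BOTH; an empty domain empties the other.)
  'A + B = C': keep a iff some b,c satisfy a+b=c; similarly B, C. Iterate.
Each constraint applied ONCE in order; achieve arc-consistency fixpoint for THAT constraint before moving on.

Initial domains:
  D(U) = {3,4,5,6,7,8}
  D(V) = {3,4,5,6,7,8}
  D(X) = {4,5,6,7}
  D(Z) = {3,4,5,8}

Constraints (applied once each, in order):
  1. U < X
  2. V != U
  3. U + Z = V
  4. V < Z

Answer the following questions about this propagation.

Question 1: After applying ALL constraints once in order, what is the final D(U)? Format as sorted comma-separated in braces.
Answer: {3,4,5}

Derivation:
Constraint 1 (U < X) on D(U)={3,4,5,6,7,8} D(X)={4,5,6,7}: U {3,4,5,6,7,8}->{3,4,5,6}
Constraint 2 (V != U) on D(V)={3,4,5,6,7,8} D(U)={3,4,5,6}: no change
Constraint 3 (U + Z = V) on D(U)={3,4,5,6} D(Z)={3,4,5,8} D(V)={3,4,5,6,7,8}: U {3,4,5,6}->{3,4,5}; Z {3,4,5,8}->{3,4,5}; V {3,4,5,6,7,8}->{6,7,8}
Constraint 4 (V < Z) on D(V)={6,7,8} D(Z)={3,4,5}: V {6,7,8}->{}; Z {3,4,5}->{}
So after all 4 constraints: D(U) = {3,4,5}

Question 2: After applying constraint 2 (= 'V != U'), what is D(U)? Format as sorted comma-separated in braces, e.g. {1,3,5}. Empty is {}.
Constraint 1 (U < X) on D(U)={3,4,5,6,7,8} D(X)={4,5,6,7}: U {3,4,5,6,7,8}->{3,4,5,6}
Constraint 2 (V != U) on D(V)={3,4,5,6,7,8} D(U)={3,4,5,6}: no change
So after constraint 2: D(U) = {3,4,5,6}

Answer: {3,4,5,6}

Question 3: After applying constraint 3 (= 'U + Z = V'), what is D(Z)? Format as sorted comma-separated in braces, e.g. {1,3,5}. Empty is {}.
Constraint 1 (U < X) on D(U)={3,4,5,6,7,8} D(X)={4,5,6,7}: U {3,4,5,6,7,8}->{3,4,5,6}
Constraint 2 (V != U) on D(V)={3,4,5,6,7,8} D(U)={3,4,5,6}: no change
Constraint 3 (U + Z = V) on D(U)={3,4,5,6} D(Z)={3,4,5,8} D(V)={3,4,5,6,7,8}: U {3,4,5,6}->{3,4,5}; Z {3,4,5,8}->{3,4,5}; V {3,4,5,6,7,8}->{6,7,8}
So after constraint 3: D(Z) = {3,4,5}

Answer: {3,4,5}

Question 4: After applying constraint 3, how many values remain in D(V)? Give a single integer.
Answer: 3

Derivation:
Constraint 1 (U < X) on D(U)={3,4,5,6,7,8} D(X)={4,5,6,7}: U {3,4,5,6,7,8}->{3,4,5,6}
Constraint 2 (V != U) on D(V)={3,4,5,6,7,8} D(U)={3,4,5,6}: no change
Constraint 3 (U + Z = V) on D(U)={3,4,5,6} D(Z)={3,4,5,8} D(V)={3,4,5,6,7,8}: U {3,4,5,6}->{3,4,5}; Z {3,4,5,8}->{3,4,5}; V {3,4,5,6,7,8}->{6,7,8}
So after constraint 3: D(V)={6,7,8}, size = 3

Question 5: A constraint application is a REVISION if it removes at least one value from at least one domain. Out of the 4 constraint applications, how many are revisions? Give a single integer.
Constraint 1 (U < X) on D(U)={3,4,5,6,7,8} D(X)={4,5,6,7}: U {3,4,5,6,7,8}->{3,4,5,6} => REVISION
Constraint 2 (V != U) on D(V)={3,4,5,6,7,8} D(U)={3,4,5,6}: no change => not a revision
Constraint 3 (U + Z = V) on D(U)={3,4,5,6} D(Z)={3,4,5,8} D(V)={3,4,5,6,7,8}: U {3,4,5,6}->{3,4,5}; Z {3,4,5,8}->{3,4,5}; V {3,4,5,6,7,8}->{6,7,8} => REVISION
Constraint 4 (V < Z) on D(V)={6,7,8} D(Z)={3,4,5}: V {6,7,8}->{}; Z {3,4,5}->{} => REVISION
Total revisions = 3

Answer: 3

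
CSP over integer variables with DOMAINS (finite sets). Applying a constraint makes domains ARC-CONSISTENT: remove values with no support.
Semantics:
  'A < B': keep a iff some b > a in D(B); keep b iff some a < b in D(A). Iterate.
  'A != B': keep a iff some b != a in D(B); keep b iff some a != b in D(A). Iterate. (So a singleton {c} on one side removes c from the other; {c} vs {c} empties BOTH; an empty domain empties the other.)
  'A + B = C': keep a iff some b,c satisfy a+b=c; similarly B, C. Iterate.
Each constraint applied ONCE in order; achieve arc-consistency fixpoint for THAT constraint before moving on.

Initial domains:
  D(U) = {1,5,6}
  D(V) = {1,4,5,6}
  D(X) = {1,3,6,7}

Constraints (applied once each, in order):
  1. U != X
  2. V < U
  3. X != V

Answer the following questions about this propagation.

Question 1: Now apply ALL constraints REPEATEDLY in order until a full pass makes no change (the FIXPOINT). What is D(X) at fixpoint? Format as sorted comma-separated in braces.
pass 0 (initial): D(X)={1,3,6,7}
pass 1: U {1,5,6}->{5,6}; V {1,4,5,6}->{1,4,5}
pass 2: no change
Fixpoint after 2 passes: D(X) = {1,3,6,7}

Answer: {1,3,6,7}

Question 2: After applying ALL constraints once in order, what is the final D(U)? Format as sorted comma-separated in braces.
Constraint 1 (U != X) on D(U)={1,5,6} D(X)={1,3,6,7}: no change
Constraint 2 (V < U) on D(V)={1,4,5,6} D(U)={1,5,6}: V {1,4,5,6}->{1,4,5}; U {1,5,6}->{5,6}
Constraint 3 (X != V) on D(X)={1,3,6,7} D(V)={1,4,5}: no change
So after all 3 constraints: D(U) = {5,6}

Answer: {5,6}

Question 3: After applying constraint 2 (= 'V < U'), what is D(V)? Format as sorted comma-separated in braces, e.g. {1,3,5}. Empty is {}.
Answer: {1,4,5}

Derivation:
Constraint 1 (U != X) on D(U)={1,5,6} D(X)={1,3,6,7}: no change
Constraint 2 (V < U) on D(V)={1,4,5,6} D(U)={1,5,6}: V {1,4,5,6}->{1,4,5}; U {1,5,6}->{5,6}
So after constraint 2: D(V) = {1,4,5}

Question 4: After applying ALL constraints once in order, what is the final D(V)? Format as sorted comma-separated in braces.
Answer: {1,4,5}

Derivation:
Constraint 1 (U != X) on D(U)={1,5,6} D(X)={1,3,6,7}: no change
Constraint 2 (V < U) on D(V)={1,4,5,6} D(U)={1,5,6}: V {1,4,5,6}->{1,4,5}; U {1,5,6}->{5,6}
Constraint 3 (X != V) on D(X)={1,3,6,7} D(V)={1,4,5}: no change
So after all 3 constraints: D(V) = {1,4,5}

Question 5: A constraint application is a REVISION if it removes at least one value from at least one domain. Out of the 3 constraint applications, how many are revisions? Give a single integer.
Answer: 1

Derivation:
Constraint 1 (U != X) on D(U)={1,5,6} D(X)={1,3,6,7}: no change => not a revision
Constraint 2 (V < U) on D(V)={1,4,5,6} D(U)={1,5,6}: V {1,4,5,6}->{1,4,5}; U {1,5,6}->{5,6} => REVISION
Constraint 3 (X != V) on D(X)={1,3,6,7} D(V)={1,4,5}: no change => not a revision
Total revisions = 1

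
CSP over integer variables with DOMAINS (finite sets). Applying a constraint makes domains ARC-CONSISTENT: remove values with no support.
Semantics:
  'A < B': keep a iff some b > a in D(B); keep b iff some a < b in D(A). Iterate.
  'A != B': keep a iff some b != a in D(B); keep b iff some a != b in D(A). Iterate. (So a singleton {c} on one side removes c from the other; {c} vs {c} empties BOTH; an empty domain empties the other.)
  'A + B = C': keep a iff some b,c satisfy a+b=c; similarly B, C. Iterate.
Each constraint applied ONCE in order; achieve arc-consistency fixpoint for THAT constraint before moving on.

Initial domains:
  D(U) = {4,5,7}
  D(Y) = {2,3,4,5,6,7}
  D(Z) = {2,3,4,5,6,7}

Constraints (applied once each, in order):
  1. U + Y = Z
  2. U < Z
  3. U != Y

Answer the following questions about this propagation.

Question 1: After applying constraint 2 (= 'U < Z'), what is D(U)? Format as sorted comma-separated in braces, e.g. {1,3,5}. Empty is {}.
Constraint 1 (U + Y = Z) on D(U)={4,5,7} D(Y)={2,3,4,5,6,7} D(Z)={2,3,4,5,6,7}: U {4,5,7}->{4,5}; Y {2,3,4,5,6,7}->{2,3}; Z {2,3,4,5,6,7}->{6,7}
Constraint 2 (U < Z) on D(U)={4,5} D(Z)={6,7}: no change
So after constraint 2: D(U) = {4,5}

Answer: {4,5}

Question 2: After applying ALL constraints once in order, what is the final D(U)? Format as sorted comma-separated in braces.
Answer: {4,5}

Derivation:
Constraint 1 (U + Y = Z) on D(U)={4,5,7} D(Y)={2,3,4,5,6,7} D(Z)={2,3,4,5,6,7}: U {4,5,7}->{4,5}; Y {2,3,4,5,6,7}->{2,3}; Z {2,3,4,5,6,7}->{6,7}
Constraint 2 (U < Z) on D(U)={4,5} D(Z)={6,7}: no change
Constraint 3 (U != Y) on D(U)={4,5} D(Y)={2,3}: no change
So after all 3 constraints: D(U) = {4,5}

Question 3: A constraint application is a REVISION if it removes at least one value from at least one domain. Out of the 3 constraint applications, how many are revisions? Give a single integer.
Constraint 1 (U + Y = Z) on D(U)={4,5,7} D(Y)={2,3,4,5,6,7} D(Z)={2,3,4,5,6,7}: U {4,5,7}->{4,5}; Y {2,3,4,5,6,7}->{2,3}; Z {2,3,4,5,6,7}->{6,7} => REVISION
Constraint 2 (U < Z) on D(U)={4,5} D(Z)={6,7}: no change => not a revision
Constraint 3 (U != Y) on D(U)={4,5} D(Y)={2,3}: no change => not a revision
Total revisions = 1

Answer: 1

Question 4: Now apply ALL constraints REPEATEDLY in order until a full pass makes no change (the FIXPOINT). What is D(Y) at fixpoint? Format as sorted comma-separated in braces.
pass 0 (initial): D(Y)={2,3,4,5,6,7}
pass 1: U {4,5,7}->{4,5}; Y {2,3,4,5,6,7}->{2,3}; Z {2,3,4,5,6,7}->{6,7}
pass 2: no change
Fixpoint after 2 passes: D(Y) = {2,3}

Answer: {2,3}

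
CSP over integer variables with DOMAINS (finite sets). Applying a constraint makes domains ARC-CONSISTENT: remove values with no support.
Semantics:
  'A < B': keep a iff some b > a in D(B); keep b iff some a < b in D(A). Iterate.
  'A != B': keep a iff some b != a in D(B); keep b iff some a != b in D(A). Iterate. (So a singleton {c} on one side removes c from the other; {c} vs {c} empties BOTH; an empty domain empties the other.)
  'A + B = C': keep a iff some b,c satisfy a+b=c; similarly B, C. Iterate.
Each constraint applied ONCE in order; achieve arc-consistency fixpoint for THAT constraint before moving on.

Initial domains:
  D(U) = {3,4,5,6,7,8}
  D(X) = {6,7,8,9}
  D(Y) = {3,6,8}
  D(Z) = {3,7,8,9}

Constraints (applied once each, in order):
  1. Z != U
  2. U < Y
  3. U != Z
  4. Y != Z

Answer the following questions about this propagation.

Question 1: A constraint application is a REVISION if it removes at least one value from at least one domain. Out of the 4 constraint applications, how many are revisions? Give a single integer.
Constraint 1 (Z != U) on D(Z)={3,7,8,9} D(U)={3,4,5,6,7,8}: no change => not a revision
Constraint 2 (U < Y) on D(U)={3,4,5,6,7,8} D(Y)={3,6,8}: U {3,4,5,6,7,8}->{3,4,5,6,7}; Y {3,6,8}->{6,8} => REVISION
Constraint 3 (U != Z) on D(U)={3,4,5,6,7} D(Z)={3,7,8,9}: no change => not a revision
Constraint 4 (Y != Z) on D(Y)={6,8} D(Z)={3,7,8,9}: no change => not a revision
Total revisions = 1

Answer: 1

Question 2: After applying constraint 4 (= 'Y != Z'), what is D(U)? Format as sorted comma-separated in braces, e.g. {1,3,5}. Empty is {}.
Constraint 1 (Z != U) on D(Z)={3,7,8,9} D(U)={3,4,5,6,7,8}: no change
Constraint 2 (U < Y) on D(U)={3,4,5,6,7,8} D(Y)={3,6,8}: U {3,4,5,6,7,8}->{3,4,5,6,7}; Y {3,6,8}->{6,8}
Constraint 3 (U != Z) on D(U)={3,4,5,6,7} D(Z)={3,7,8,9}: no change
Constraint 4 (Y != Z) on D(Y)={6,8} D(Z)={3,7,8,9}: no change
So after constraint 4: D(U) = {3,4,5,6,7}

Answer: {3,4,5,6,7}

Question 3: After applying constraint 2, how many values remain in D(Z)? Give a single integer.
Constraint 1 (Z != U) on D(Z)={3,7,8,9} D(U)={3,4,5,6,7,8}: no change
Constraint 2 (U < Y) on D(U)={3,4,5,6,7,8} D(Y)={3,6,8}: U {3,4,5,6,7,8}->{3,4,5,6,7}; Y {3,6,8}->{6,8}
So after constraint 2: D(Z)={3,7,8,9}, size = 4

Answer: 4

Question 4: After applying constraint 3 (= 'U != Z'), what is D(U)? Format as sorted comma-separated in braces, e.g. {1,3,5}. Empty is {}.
Constraint 1 (Z != U) on D(Z)={3,7,8,9} D(U)={3,4,5,6,7,8}: no change
Constraint 2 (U < Y) on D(U)={3,4,5,6,7,8} D(Y)={3,6,8}: U {3,4,5,6,7,8}->{3,4,5,6,7}; Y {3,6,8}->{6,8}
Constraint 3 (U != Z) on D(U)={3,4,5,6,7} D(Z)={3,7,8,9}: no change
So after constraint 3: D(U) = {3,4,5,6,7}

Answer: {3,4,5,6,7}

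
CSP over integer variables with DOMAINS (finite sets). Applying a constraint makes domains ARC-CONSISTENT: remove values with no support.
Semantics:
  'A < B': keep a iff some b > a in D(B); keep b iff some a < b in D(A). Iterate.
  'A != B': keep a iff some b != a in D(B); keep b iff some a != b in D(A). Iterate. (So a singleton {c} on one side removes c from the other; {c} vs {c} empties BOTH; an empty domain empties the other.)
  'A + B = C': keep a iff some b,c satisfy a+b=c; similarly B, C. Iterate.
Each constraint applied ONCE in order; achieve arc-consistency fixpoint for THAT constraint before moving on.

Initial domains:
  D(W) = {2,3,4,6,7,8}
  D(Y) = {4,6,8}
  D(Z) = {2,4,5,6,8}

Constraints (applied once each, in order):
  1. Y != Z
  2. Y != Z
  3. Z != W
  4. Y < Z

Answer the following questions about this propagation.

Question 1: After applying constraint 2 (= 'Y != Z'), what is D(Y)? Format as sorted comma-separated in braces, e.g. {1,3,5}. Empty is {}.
Constraint 1 (Y != Z) on D(Y)={4,6,8} D(Z)={2,4,5,6,8}: no change
Constraint 2 (Y != Z) on D(Y)={4,6,8} D(Z)={2,4,5,6,8}: no change
So after constraint 2: D(Y) = {4,6,8}

Answer: {4,6,8}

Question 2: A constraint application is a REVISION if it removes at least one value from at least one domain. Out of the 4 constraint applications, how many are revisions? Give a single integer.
Constraint 1 (Y != Z) on D(Y)={4,6,8} D(Z)={2,4,5,6,8}: no change => not a revision
Constraint 2 (Y != Z) on D(Y)={4,6,8} D(Z)={2,4,5,6,8}: no change => not a revision
Constraint 3 (Z != W) on D(Z)={2,4,5,6,8} D(W)={2,3,4,6,7,8}: no change => not a revision
Constraint 4 (Y < Z) on D(Y)={4,6,8} D(Z)={2,4,5,6,8}: Y {4,6,8}->{4,6}; Z {2,4,5,6,8}->{5,6,8} => REVISION
Total revisions = 1

Answer: 1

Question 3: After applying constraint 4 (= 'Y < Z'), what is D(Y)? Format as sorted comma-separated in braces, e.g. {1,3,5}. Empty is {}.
Constraint 1 (Y != Z) on D(Y)={4,6,8} D(Z)={2,4,5,6,8}: no change
Constraint 2 (Y != Z) on D(Y)={4,6,8} D(Z)={2,4,5,6,8}: no change
Constraint 3 (Z != W) on D(Z)={2,4,5,6,8} D(W)={2,3,4,6,7,8}: no change
Constraint 4 (Y < Z) on D(Y)={4,6,8} D(Z)={2,4,5,6,8}: Y {4,6,8}->{4,6}; Z {2,4,5,6,8}->{5,6,8}
So after constraint 4: D(Y) = {4,6}

Answer: {4,6}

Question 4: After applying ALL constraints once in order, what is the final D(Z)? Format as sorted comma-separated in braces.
Constraint 1 (Y != Z) on D(Y)={4,6,8} D(Z)={2,4,5,6,8}: no change
Constraint 2 (Y != Z) on D(Y)={4,6,8} D(Z)={2,4,5,6,8}: no change
Constraint 3 (Z != W) on D(Z)={2,4,5,6,8} D(W)={2,3,4,6,7,8}: no change
Constraint 4 (Y < Z) on D(Y)={4,6,8} D(Z)={2,4,5,6,8}: Y {4,6,8}->{4,6}; Z {2,4,5,6,8}->{5,6,8}
So after all 4 constraints: D(Z) = {5,6,8}

Answer: {5,6,8}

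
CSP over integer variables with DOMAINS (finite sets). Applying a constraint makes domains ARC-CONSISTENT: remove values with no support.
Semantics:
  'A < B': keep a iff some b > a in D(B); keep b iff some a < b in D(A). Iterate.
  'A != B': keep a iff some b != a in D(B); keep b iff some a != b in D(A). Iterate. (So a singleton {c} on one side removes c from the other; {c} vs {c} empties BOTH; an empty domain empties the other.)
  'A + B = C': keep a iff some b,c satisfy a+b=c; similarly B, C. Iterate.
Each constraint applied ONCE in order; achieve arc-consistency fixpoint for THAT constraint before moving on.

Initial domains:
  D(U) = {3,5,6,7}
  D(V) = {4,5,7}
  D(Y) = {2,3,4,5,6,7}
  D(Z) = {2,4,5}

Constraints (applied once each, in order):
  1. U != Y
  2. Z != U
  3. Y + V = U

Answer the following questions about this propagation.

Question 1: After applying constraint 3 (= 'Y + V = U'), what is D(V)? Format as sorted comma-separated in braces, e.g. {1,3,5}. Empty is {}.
Answer: {4,5}

Derivation:
Constraint 1 (U != Y) on D(U)={3,5,6,7} D(Y)={2,3,4,5,6,7}: no change
Constraint 2 (Z != U) on D(Z)={2,4,5} D(U)={3,5,6,7}: no change
Constraint 3 (Y + V = U) on D(Y)={2,3,4,5,6,7} D(V)={4,5,7} D(U)={3,5,6,7}: Y {2,3,4,5,6,7}->{2,3}; V {4,5,7}->{4,5}; U {3,5,6,7}->{6,7}
So after constraint 3: D(V) = {4,5}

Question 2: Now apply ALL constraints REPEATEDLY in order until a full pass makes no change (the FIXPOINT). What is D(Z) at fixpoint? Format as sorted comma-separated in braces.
pass 0 (initial): D(Z)={2,4,5}
pass 1: U {3,5,6,7}->{6,7}; V {4,5,7}->{4,5}; Y {2,3,4,5,6,7}->{2,3}
pass 2: no change
Fixpoint after 2 passes: D(Z) = {2,4,5}

Answer: {2,4,5}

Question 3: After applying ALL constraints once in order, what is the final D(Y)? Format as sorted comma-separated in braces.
Constraint 1 (U != Y) on D(U)={3,5,6,7} D(Y)={2,3,4,5,6,7}: no change
Constraint 2 (Z != U) on D(Z)={2,4,5} D(U)={3,5,6,7}: no change
Constraint 3 (Y + V = U) on D(Y)={2,3,4,5,6,7} D(V)={4,5,7} D(U)={3,5,6,7}: Y {2,3,4,5,6,7}->{2,3}; V {4,5,7}->{4,5}; U {3,5,6,7}->{6,7}
So after all 3 constraints: D(Y) = {2,3}

Answer: {2,3}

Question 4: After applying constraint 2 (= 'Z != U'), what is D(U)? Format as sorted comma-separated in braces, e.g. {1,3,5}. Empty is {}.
Answer: {3,5,6,7}

Derivation:
Constraint 1 (U != Y) on D(U)={3,5,6,7} D(Y)={2,3,4,5,6,7}: no change
Constraint 2 (Z != U) on D(Z)={2,4,5} D(U)={3,5,6,7}: no change
So after constraint 2: D(U) = {3,5,6,7}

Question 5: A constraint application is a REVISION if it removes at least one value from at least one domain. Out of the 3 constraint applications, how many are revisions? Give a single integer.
Answer: 1

Derivation:
Constraint 1 (U != Y) on D(U)={3,5,6,7} D(Y)={2,3,4,5,6,7}: no change => not a revision
Constraint 2 (Z != U) on D(Z)={2,4,5} D(U)={3,5,6,7}: no change => not a revision
Constraint 3 (Y + V = U) on D(Y)={2,3,4,5,6,7} D(V)={4,5,7} D(U)={3,5,6,7}: Y {2,3,4,5,6,7}->{2,3}; V {4,5,7}->{4,5}; U {3,5,6,7}->{6,7} => REVISION
Total revisions = 1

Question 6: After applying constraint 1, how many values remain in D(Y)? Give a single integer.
Answer: 6

Derivation:
Constraint 1 (U != Y) on D(U)={3,5,6,7} D(Y)={2,3,4,5,6,7}: no change
So after constraint 1: D(Y)={2,3,4,5,6,7}, size = 6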